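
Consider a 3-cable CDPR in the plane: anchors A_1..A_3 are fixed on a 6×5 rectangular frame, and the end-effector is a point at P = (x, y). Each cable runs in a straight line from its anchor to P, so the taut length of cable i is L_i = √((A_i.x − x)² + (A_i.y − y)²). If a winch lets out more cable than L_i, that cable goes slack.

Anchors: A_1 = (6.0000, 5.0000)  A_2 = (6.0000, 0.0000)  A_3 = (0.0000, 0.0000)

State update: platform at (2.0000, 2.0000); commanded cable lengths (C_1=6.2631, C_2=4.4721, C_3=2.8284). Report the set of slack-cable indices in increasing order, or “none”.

1

cable 1: L_1 = ‖A_1−P‖ = 5.0000;  C_1 = 6.2631 → slack
cable 2: L_2 = ‖A_2−P‖ = 4.4721;  C_2 = 4.4721 → taut
cable 3: L_3 = ‖A_3−P‖ = 2.8284;  C_3 = 2.8284 → taut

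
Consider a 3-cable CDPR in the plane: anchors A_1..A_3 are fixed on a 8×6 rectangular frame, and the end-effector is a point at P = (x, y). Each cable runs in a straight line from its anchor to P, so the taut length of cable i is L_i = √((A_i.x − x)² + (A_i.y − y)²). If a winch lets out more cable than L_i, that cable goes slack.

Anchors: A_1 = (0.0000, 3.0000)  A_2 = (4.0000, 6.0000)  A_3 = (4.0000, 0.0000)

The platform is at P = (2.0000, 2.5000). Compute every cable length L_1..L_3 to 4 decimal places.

(2.0616, 4.0311, 3.2016)

L_1 = √((0.0000−2.0000)² + (3.0000−2.5000)²) = 2.0616
L_2 = √((4.0000−2.0000)² + (6.0000−2.5000)²) = 4.0311
L_3 = √((4.0000−2.0000)² + (0.0000−2.5000)²) = 3.2016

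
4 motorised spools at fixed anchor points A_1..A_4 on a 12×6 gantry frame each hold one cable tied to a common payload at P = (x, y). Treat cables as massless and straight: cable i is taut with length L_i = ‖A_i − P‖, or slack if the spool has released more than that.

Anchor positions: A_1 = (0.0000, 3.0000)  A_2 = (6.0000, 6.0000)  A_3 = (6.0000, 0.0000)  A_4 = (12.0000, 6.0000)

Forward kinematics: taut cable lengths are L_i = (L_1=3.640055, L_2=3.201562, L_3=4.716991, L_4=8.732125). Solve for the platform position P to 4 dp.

each cable: (A_i−P)·(A_i−P) = L_i²; let c_i = ‖A_i‖²−L_i²
c_1 = 0.0000+9.0000−13.2500 = -4.2500
row 1: -12.0000x − 6.0000y = -66.0000  (c_2=61.7500)
row 2: -12.0000x + 6.0000y = -18.0000  (c_3=13.7500)
row 3: -24.0000x − 6.0000y = -108.0000  (c_4=103.7500)
Cramer on rows 1–2 → x = 3.5000, y = 4.0000
check cable 4: ‖A_4−P‖² = 76.2500 ≈ L_4² = 76.2500 ✓

(3.5000, 4.0000)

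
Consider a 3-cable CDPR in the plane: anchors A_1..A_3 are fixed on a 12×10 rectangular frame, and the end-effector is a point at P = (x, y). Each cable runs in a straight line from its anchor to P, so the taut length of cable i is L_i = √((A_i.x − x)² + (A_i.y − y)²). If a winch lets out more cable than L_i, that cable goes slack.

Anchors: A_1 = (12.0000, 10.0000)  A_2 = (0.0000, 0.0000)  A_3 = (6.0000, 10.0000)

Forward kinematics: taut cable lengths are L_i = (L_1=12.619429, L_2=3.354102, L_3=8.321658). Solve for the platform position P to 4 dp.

each cable: (A_i−P)·(A_i−P) = L_i²; let c_i = ‖A_i‖²−L_i²
c_1 = 144.0000+100.0000−159.2500 = 84.7500
row 1: 24.0000x + 20.0000y = 96.0000  (c_2=-11.2500)
row 2: 12.0000x + 0.0000y = 18.0000  (c_3=66.7500)
Cramer on rows 1–2 → x = 1.5000, y = 3.0000

(1.5000, 3.0000)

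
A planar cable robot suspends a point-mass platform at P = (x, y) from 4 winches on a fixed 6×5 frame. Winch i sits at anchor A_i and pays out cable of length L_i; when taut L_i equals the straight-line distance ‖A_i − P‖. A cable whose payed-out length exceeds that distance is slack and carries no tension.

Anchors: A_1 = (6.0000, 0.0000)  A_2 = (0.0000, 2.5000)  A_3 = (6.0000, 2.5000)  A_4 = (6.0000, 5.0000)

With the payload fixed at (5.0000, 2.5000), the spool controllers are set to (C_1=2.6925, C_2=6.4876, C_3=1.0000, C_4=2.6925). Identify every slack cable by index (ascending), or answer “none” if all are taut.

cable 1: L_1 = ‖A_1−P‖ = 2.6926;  C_1 = 2.6925 → taut
cable 2: L_2 = ‖A_2−P‖ = 5.0000;  C_2 = 6.4876 → slack
cable 3: L_3 = ‖A_3−P‖ = 1.0000;  C_3 = 1.0000 → taut
cable 4: L_4 = ‖A_4−P‖ = 2.6926;  C_4 = 2.6925 → taut

2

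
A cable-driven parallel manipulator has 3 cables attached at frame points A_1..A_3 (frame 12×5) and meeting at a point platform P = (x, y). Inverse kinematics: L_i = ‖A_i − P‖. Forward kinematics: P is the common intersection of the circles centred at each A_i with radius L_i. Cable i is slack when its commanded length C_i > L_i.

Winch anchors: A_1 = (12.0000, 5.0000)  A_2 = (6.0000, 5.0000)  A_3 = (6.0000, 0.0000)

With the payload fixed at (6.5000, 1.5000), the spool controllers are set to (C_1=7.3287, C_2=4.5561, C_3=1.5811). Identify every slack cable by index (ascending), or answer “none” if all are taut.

1, 2

i=1: geometric 6.5192 vs commanded 7.3287 ⇒ slack
i=2: geometric 3.5355 vs commanded 4.5561 ⇒ slack
i=3: geometric 1.5811 vs commanded 1.5811 ⇒ taut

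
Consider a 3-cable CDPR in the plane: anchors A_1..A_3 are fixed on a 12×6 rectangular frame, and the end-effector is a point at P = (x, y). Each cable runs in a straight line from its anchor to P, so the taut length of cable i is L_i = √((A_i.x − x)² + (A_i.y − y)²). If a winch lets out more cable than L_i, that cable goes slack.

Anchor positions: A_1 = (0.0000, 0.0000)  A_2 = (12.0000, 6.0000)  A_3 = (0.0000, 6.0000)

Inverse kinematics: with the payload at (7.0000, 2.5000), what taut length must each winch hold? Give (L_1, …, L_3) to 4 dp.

L_1 = √((0.0000−7.0000)² + (0.0000−2.5000)²) = 7.4330
L_2 = √((12.0000−7.0000)² + (6.0000−2.5000)²) = 6.1033
L_3 = √((0.0000−7.0000)² + (6.0000−2.5000)²) = 7.8262

(7.4330, 6.1033, 7.8262)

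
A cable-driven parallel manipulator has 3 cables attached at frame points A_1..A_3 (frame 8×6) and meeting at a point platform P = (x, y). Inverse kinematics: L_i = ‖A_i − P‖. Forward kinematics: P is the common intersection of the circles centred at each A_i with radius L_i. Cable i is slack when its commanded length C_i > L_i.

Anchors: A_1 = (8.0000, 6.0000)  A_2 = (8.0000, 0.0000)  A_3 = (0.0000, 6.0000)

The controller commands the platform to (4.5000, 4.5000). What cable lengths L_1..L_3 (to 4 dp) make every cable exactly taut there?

cable 1: Δx=3.5000, Δy=1.5000; L_1 = √(Δx²+Δy²) = 3.8079
cable 2: Δx=3.5000, Δy=-4.5000; L_2 = √(Δx²+Δy²) = 5.7009
cable 3: Δx=-4.5000, Δy=1.5000; L_3 = √(Δx²+Δy²) = 4.7434

(3.8079, 5.7009, 4.7434)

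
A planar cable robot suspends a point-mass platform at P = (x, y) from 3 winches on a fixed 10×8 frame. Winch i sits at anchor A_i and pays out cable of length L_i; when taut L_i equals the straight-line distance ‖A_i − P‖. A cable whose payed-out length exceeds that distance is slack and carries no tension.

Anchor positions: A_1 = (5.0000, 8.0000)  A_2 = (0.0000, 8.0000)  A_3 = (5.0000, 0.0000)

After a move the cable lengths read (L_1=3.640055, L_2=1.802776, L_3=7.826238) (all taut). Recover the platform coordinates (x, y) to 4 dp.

expand ‖A_i−P‖²=L_i² and subtract eq 1 (c_i ≔ ‖A_i‖²−L_i²)
c_1 = 25.0000+64.0000−13.2500 = 75.7500
eq1−eq2 → [10.0000  0.0000]·P = 15.0000
eq1−eq3 → [0.0000  16.0000]·P = 112.0000
2×2 solve → P = (1.5000, 7.0000)

(1.5000, 7.0000)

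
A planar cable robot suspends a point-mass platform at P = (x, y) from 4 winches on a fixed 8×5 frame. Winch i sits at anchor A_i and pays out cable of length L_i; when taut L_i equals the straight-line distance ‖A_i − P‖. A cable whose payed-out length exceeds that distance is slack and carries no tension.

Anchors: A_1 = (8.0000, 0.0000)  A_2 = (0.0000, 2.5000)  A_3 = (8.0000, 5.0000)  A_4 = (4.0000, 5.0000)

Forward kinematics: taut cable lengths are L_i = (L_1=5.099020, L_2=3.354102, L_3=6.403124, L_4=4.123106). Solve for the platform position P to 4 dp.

(3.0000, 1.0000)

each cable: (A_i−P)·(A_i−P) = L_i²; let q_i = ‖A_i‖²−L_i²
q_1 = 64.0000+0.0000−26.0000 = 38.0000
row 1: 16.0000x − 5.0000y = 43.0000  (q_2=-5.0000)
row 2: 0.0000x − 10.0000y = -10.0000  (q_3=48.0000)
row 3: 8.0000x − 10.0000y = 14.0000  (q_4=24.0000)
Cramer on rows 1–2 → x = 3.0000, y = 1.0000
check cable 4: ‖A_4−P‖² = 17.0000 ≈ L_4² = 17.0000 ✓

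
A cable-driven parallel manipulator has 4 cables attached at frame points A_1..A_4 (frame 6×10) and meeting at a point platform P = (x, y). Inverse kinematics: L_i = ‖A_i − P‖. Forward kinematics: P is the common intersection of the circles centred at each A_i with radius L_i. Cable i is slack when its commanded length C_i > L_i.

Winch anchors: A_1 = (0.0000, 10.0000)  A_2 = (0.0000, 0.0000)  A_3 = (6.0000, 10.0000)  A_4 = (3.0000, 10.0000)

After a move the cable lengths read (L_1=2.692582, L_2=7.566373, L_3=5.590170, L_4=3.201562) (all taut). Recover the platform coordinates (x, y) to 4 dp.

(1.0000, 7.5000)

expand ‖A_i−P‖²=L_i² and subtract eq 1 (k_i ≔ ‖A_i‖²−L_i²)
k_1 = 0.0000+100.0000−7.2500 = 92.7500
eq1−eq2 → [0.0000  20.0000]·P = 150.0000
eq1−eq3 → [-12.0000  0.0000]·P = -12.0000
eq1−eq4 → [-6.0000  0.0000]·P = -6.0000
2×2 solve → P = (1.0000, 7.5000)
check cable 4: ‖A_4−P‖² = 10.2500 ≈ L_4² = 10.2500 ✓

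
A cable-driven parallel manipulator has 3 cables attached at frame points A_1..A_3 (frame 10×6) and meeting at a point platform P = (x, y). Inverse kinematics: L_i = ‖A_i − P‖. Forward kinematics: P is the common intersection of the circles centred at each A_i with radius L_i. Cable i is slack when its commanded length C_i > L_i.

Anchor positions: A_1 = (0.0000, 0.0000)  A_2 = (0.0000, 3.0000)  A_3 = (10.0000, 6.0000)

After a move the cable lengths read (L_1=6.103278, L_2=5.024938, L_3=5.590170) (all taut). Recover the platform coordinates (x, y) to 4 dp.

(5.0000, 3.5000)

circle eqns → linear via eq_j − eq_1; set c_j = A_j·A_j − L_j²
c_1 = 0.0000+0.0000−37.2500 = -37.2500
0.0000·x − 6.0000·y = c_1−c_2 = -21.0000
-20.0000·x − 12.0000·y = c_1−c_3 = -142.0000
solve first two rows → x=5.0000, y=3.5000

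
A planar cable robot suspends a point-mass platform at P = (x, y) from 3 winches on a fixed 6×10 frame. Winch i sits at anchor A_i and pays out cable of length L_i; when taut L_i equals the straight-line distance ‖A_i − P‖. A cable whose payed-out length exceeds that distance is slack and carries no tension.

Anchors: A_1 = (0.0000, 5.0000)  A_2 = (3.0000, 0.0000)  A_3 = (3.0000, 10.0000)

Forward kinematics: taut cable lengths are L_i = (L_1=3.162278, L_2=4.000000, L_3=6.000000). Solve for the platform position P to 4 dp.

circle eqns → linear via eq_j − eq_1; set c_j = A_j·A_j − L_j²
c_1 = 0.0000+25.0000−10.0000 = 15.0000
-6.0000·x + 10.0000·y = c_1−c_2 = 22.0000
-6.0000·x − 10.0000·y = c_1−c_3 = -58.0000
solve first two rows → x=3.0000, y=4.0000

(3.0000, 4.0000)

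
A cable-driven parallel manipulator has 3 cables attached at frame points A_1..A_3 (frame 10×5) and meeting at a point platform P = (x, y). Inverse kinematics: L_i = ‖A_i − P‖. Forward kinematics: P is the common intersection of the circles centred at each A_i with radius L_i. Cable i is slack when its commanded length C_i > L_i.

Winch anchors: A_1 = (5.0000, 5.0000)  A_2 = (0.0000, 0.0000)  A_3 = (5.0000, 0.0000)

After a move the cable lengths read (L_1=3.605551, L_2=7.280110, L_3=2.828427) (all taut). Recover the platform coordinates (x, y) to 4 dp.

each cable: (A_i−P)·(A_i−P) = L_i²; let c_i = ‖A_i‖²−L_i²
c_1 = 25.0000+25.0000−13.0000 = 37.0000
row 1: 10.0000x + 10.0000y = 90.0000  (c_2=-53.0000)
row 2: 0.0000x + 10.0000y = 20.0000  (c_3=17.0000)
Cramer on rows 1–2 → x = 7.0000, y = 2.0000

(7.0000, 2.0000)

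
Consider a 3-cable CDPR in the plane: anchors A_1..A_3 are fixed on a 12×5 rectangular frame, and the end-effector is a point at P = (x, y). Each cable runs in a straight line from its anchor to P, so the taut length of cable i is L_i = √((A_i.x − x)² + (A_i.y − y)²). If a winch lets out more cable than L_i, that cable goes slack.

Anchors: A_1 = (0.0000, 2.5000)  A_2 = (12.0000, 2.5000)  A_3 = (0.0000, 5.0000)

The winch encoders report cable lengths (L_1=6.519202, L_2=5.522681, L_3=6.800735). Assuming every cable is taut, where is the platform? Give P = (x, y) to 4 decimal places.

(6.5000, 3.0000)

circle eqns → linear via eq_j − eq_1; set k_j = A_j·A_j − L_j²
k_1 = 0.0000+6.2500−42.5000 = -36.2500
-24.0000·x + 0.0000·y = k_1−k_2 = -156.0000
0.0000·x − 5.0000·y = k_1−k_3 = -15.0000
solve first two rows → x=6.5000, y=3.0000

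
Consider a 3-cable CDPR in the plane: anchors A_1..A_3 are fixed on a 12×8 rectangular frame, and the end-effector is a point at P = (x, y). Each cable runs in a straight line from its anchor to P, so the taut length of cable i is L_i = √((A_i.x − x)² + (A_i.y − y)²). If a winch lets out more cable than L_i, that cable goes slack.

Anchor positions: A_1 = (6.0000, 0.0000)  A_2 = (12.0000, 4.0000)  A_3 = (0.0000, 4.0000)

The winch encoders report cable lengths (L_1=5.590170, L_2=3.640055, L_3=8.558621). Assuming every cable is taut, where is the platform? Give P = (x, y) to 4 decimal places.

(8.5000, 5.0000)

circle eqns → linear via eq_j − eq_1; set c_j = A_j·A_j − L_j²
c_1 = 36.0000+0.0000−31.2500 = 4.7500
-12.0000·x − 8.0000·y = c_1−c_2 = -142.0000
12.0000·x − 8.0000·y = c_1−c_3 = 62.0000
solve first two rows → x=8.5000, y=5.0000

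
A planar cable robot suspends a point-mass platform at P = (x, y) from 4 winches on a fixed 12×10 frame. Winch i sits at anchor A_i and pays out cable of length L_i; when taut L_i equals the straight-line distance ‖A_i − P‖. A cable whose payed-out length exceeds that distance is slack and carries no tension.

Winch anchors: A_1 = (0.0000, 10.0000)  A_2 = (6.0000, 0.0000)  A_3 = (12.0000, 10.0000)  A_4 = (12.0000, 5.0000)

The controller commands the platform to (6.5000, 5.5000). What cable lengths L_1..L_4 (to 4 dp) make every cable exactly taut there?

L_1 = √((0.0000−6.5000)² + (10.0000−5.5000)²) = 7.9057
L_2 = √((6.0000−6.5000)² + (0.0000−5.5000)²) = 5.5227
L_3 = √((12.0000−6.5000)² + (10.0000−5.5000)²) = 7.1063
L_4 = √((12.0000−6.5000)² + (5.0000−5.5000)²) = 5.5227

(7.9057, 5.5227, 7.1063, 5.5227)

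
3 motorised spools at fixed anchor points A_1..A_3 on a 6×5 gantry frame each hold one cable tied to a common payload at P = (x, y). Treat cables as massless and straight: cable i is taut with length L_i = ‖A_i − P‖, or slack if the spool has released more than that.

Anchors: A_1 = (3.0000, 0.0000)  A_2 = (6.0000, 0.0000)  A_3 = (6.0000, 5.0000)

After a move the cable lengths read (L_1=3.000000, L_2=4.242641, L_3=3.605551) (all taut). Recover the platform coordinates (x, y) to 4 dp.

circle eqns → linear via eq_j − eq_1; set q_j = A_j·A_j − L_j²
q_1 = 9.0000+0.0000−9.0000 = 0.0000
-6.0000·x + 0.0000·y = q_1−q_2 = -18.0000
-6.0000·x − 10.0000·y = q_1−q_3 = -48.0000
solve first two rows → x=3.0000, y=3.0000

(3.0000, 3.0000)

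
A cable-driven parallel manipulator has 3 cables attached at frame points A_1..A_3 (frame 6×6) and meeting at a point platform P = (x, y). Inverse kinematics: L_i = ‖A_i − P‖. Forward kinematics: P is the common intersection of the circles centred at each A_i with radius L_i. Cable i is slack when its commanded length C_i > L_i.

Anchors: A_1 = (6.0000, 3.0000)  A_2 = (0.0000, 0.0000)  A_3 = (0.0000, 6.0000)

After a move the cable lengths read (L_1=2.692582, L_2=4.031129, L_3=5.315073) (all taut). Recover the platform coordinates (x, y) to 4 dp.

expand ‖A_i−P‖²=L_i² and subtract eq 1 (q_i ≔ ‖A_i‖²−L_i²)
q_1 = 36.0000+9.0000−7.2500 = 37.7500
eq1−eq2 → [12.0000  6.0000]·P = 54.0000
eq1−eq3 → [12.0000  -6.0000]·P = 30.0000
2×2 solve → P = (3.5000, 2.0000)

(3.5000, 2.0000)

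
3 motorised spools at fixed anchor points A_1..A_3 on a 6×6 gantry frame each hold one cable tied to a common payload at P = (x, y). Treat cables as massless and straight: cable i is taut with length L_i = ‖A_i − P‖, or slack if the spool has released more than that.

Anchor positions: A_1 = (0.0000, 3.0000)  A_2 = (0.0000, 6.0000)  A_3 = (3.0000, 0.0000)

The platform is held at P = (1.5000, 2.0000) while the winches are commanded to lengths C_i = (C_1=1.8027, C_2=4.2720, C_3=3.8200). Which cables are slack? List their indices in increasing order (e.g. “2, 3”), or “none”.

3

i=1: geometric 1.8028 vs commanded 1.8027 ⇒ taut
i=2: geometric 4.2720 vs commanded 4.2720 ⇒ taut
i=3: geometric 2.5000 vs commanded 3.8200 ⇒ slack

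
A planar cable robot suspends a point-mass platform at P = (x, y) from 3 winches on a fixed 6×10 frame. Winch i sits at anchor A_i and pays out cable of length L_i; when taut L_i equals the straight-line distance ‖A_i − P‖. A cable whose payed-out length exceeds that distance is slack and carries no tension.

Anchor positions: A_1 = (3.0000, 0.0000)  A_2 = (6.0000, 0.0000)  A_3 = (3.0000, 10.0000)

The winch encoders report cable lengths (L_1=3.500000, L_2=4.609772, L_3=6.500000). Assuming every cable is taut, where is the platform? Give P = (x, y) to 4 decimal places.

expand ‖A_i−P‖²=L_i² and subtract eq 1 (q_i ≔ ‖A_i‖²−L_i²)
q_1 = 9.0000+0.0000−12.2500 = -3.2500
eq1−eq2 → [-6.0000  0.0000]·P = -18.0000
eq1−eq3 → [0.0000  -20.0000]·P = -70.0000
2×2 solve → P = (3.0000, 3.5000)

(3.0000, 3.5000)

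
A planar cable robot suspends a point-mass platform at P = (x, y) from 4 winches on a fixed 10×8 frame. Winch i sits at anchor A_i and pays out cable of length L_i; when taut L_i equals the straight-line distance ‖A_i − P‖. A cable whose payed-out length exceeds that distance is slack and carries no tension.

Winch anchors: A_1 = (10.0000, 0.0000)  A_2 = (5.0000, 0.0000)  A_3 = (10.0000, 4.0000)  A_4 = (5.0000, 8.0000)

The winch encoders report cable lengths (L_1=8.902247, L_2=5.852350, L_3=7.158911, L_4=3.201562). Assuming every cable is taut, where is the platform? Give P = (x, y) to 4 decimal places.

(3.0000, 5.5000)

circle eqns → linear via eq_j − eq_1; set q_j = A_j·A_j − L_j²
q_1 = 100.0000+0.0000−79.2500 = 20.7500
10.0000·x + 0.0000·y = q_1−q_2 = 30.0000
0.0000·x − 8.0000·y = q_1−q_3 = -44.0000
10.0000·x − 16.0000·y = q_1−q_4 = -58.0000
solve first two rows → x=3.0000, y=5.5000
check cable 4: ‖A_4−P‖² = 10.2500 ≈ L_4² = 10.2500 ✓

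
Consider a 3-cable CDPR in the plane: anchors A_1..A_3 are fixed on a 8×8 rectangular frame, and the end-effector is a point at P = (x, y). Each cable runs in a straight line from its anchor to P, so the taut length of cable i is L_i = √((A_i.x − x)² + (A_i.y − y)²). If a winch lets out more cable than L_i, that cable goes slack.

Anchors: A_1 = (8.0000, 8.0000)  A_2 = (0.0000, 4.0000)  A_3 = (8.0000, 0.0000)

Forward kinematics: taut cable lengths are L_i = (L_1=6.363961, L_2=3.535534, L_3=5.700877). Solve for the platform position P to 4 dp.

circle eqns → linear via eq_j − eq_1; set k_j = A_j·A_j − L_j²
k_1 = 64.0000+64.0000−40.5000 = 87.5000
16.0000·x + 8.0000·y = k_1−k_2 = 84.0000
0.0000·x + 16.0000·y = k_1−k_3 = 56.0000
solve first two rows → x=3.5000, y=3.5000

(3.5000, 3.5000)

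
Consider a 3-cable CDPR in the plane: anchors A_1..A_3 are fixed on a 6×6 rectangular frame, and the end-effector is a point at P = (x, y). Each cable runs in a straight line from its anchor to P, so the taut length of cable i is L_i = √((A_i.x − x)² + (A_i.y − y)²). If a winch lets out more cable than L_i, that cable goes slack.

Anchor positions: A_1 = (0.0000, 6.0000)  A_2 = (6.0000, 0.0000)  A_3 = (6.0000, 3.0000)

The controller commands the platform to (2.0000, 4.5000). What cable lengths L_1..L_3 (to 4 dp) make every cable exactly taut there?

L_1 = √((0.0000−2.0000)² + (6.0000−4.5000)²) = 2.5000
L_2 = √((6.0000−2.0000)² + (0.0000−4.5000)²) = 6.0208
L_3 = √((6.0000−2.0000)² + (3.0000−4.5000)²) = 4.2720

(2.5000, 6.0208, 4.2720)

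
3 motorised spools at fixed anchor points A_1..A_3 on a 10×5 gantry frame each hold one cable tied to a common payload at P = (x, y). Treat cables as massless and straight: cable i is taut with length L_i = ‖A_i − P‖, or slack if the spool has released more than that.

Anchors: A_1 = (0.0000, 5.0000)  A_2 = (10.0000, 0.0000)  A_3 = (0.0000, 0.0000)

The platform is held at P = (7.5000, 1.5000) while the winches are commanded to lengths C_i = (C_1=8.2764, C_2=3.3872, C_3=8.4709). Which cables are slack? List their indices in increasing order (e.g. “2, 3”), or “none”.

2, 3

i=1: geometric 8.2765 vs commanded 8.2764 ⇒ taut
i=2: geometric 2.9155 vs commanded 3.3872 ⇒ slack
i=3: geometric 7.6485 vs commanded 8.4709 ⇒ slack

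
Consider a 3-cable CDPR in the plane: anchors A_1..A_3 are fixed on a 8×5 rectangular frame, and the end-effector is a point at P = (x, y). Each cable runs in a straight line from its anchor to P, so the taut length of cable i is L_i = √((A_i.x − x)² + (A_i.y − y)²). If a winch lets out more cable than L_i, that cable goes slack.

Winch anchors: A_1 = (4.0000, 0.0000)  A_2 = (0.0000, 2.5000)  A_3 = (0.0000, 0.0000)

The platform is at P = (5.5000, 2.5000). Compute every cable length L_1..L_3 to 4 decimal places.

L_1 = √((4.0000−5.5000)² + (0.0000−2.5000)²) = 2.9155
L_2 = √((0.0000−5.5000)² + (2.5000−2.5000)²) = 5.5000
L_3 = √((0.0000−5.5000)² + (0.0000−2.5000)²) = 6.0415

(2.9155, 5.5000, 6.0415)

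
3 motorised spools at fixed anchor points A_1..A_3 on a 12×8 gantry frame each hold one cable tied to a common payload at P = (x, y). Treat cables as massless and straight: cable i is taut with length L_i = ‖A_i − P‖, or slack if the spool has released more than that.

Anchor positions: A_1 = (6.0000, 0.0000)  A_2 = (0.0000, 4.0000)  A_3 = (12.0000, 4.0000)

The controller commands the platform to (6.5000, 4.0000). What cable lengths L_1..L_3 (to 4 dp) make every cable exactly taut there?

(4.0311, 6.5000, 5.5000)

L_1: Δ = A_1−P = (-0.5000, -4.0000) → ‖Δ‖ = √16.2500 = 4.0311
L_2: Δ = A_2−P = (-6.5000, 0.0000) → ‖Δ‖ = √42.2500 = 6.5000
L_3: Δ = A_3−P = (5.5000, 0.0000) → ‖Δ‖ = √30.2500 = 5.5000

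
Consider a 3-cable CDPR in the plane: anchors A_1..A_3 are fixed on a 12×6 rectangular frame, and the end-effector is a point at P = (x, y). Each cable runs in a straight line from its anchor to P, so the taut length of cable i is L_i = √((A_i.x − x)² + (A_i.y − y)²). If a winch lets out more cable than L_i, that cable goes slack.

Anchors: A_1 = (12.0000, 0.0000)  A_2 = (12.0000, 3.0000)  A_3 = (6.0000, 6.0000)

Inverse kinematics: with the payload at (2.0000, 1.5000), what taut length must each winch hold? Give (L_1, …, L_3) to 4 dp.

L_1 = √((12.0000−2.0000)² + (0.0000−1.5000)²) = 10.1119
L_2 = √((12.0000−2.0000)² + (3.0000−1.5000)²) = 10.1119
L_3 = √((6.0000−2.0000)² + (6.0000−1.5000)²) = 6.0208

(10.1119, 10.1119, 6.0208)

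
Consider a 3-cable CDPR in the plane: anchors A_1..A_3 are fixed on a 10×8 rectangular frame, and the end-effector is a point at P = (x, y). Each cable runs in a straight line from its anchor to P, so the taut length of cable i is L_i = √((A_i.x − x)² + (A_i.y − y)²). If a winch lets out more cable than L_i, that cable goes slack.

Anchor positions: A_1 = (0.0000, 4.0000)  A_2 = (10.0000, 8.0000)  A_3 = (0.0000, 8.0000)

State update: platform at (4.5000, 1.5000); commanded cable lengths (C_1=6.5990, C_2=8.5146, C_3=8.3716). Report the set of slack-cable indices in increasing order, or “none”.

cable 1: √((-4.5000)²+(2.5000)²)=5.1478, C_1=6.5990: slack
cable 2: √((5.5000)²+(6.5000)²)=8.5147, C_2=8.5146: taut
cable 3: √((-4.5000)²+(6.5000)²)=7.9057, C_3=8.3716: slack

1, 3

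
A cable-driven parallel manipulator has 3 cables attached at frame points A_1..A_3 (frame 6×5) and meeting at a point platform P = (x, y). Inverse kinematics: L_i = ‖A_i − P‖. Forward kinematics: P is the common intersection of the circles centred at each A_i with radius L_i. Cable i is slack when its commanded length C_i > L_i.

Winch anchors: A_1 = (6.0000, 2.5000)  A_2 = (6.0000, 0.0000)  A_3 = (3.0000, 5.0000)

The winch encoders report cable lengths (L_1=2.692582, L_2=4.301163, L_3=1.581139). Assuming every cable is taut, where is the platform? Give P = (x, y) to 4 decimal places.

expand ‖A_i−P‖²=L_i² and subtract eq 1 (q_i ≔ ‖A_i‖²−L_i²)
q_1 = 36.0000+6.2500−7.2500 = 35.0000
eq1−eq2 → [0.0000  5.0000]·P = 17.5000
eq1−eq3 → [6.0000  -5.0000]·P = 3.5000
2×2 solve → P = (3.5000, 3.5000)

(3.5000, 3.5000)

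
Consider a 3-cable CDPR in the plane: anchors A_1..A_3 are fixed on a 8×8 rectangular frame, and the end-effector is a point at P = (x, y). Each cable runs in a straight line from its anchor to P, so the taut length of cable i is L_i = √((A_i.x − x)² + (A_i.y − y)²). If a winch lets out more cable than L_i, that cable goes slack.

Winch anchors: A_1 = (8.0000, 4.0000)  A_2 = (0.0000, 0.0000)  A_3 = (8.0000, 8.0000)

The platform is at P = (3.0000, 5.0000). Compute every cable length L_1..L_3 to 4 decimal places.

(5.0990, 5.8310, 5.8310)

cable 1: Δx=5.0000, Δy=-1.0000; L_1 = √(Δx²+Δy²) = 5.0990
cable 2: Δx=-3.0000, Δy=-5.0000; L_2 = √(Δx²+Δy²) = 5.8310
cable 3: Δx=5.0000, Δy=3.0000; L_3 = √(Δx²+Δy²) = 5.8310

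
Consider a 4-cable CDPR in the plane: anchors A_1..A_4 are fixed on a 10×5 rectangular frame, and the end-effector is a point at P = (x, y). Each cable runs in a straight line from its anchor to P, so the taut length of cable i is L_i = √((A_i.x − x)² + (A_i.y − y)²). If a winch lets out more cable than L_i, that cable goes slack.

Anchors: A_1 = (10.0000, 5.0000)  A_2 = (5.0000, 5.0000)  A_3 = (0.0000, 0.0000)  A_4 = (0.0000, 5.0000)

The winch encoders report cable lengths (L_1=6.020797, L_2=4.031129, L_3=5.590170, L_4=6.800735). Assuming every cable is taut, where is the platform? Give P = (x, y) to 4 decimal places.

(5.5000, 1.0000)

each cable: (A_i−P)·(A_i−P) = L_i²; let q_i = ‖A_i‖²−L_i²
q_1 = 100.0000+25.0000−36.2500 = 88.7500
row 1: 10.0000x + 0.0000y = 55.0000  (q_2=33.7500)
row 2: 20.0000x + 10.0000y = 120.0000  (q_3=-31.2500)
row 3: 20.0000x + 0.0000y = 110.0000  (q_4=-21.2500)
Cramer on rows 1–2 → x = 5.5000, y = 1.0000
check cable 4: ‖A_4−P‖² = 46.2500 ≈ L_4² = 46.2500 ✓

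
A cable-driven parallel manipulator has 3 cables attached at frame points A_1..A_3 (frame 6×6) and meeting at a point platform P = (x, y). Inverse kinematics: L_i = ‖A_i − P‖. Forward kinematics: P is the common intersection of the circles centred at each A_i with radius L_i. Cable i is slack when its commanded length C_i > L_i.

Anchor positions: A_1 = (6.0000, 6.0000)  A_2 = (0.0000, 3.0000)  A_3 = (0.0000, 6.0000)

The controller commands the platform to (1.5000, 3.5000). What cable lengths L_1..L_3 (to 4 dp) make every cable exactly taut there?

L_1: Δ = A_1−P = (4.5000, 2.5000) → ‖Δ‖ = √26.5000 = 5.1478
L_2: Δ = A_2−P = (-1.5000, -0.5000) → ‖Δ‖ = √2.5000 = 1.5811
L_3: Δ = A_3−P = (-1.5000, 2.5000) → ‖Δ‖ = √8.5000 = 2.9155

(5.1478, 1.5811, 2.9155)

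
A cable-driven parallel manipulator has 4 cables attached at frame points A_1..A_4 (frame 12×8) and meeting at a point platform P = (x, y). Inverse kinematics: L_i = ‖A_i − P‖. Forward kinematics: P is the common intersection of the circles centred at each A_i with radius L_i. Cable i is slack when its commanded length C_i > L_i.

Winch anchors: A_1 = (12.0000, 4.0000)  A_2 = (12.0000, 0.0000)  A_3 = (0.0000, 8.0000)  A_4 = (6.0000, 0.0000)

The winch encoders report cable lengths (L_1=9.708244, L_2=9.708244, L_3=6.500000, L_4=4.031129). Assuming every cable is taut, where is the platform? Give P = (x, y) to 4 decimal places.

(2.5000, 2.0000)

each cable: (A_i−P)·(A_i−P) = L_i²; let q_i = ‖A_i‖²−L_i²
q_1 = 144.0000+16.0000−94.2500 = 65.7500
row 1: 0.0000x + 8.0000y = 16.0000  (q_2=49.7500)
row 2: 24.0000x − 8.0000y = 44.0000  (q_3=21.7500)
row 3: 12.0000x + 8.0000y = 46.0000  (q_4=19.7500)
Cramer on rows 1–2 → x = 2.5000, y = 2.0000
check cable 4: ‖A_4−P‖² = 16.2500 ≈ L_4² = 16.2500 ✓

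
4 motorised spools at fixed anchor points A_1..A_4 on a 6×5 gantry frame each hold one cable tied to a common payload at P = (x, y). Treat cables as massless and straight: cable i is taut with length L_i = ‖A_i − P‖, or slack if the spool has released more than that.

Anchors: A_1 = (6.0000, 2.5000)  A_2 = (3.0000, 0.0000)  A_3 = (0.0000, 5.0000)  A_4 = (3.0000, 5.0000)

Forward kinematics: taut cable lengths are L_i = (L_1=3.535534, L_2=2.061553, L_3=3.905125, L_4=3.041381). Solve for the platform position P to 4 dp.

(2.5000, 2.0000)

expand ‖A_i−P‖²=L_i² and subtract eq 1 (c_i ≔ ‖A_i‖²−L_i²)
c_1 = 36.0000+6.2500−12.5000 = 29.7500
eq1−eq2 → [6.0000  5.0000]·P = 25.0000
eq1−eq3 → [12.0000  -5.0000]·P = 20.0000
eq1−eq4 → [6.0000  -5.0000]·P = 5.0000
2×2 solve → P = (2.5000, 2.0000)
check cable 4: ‖A_4−P‖² = 9.2500 ≈ L_4² = 9.2500 ✓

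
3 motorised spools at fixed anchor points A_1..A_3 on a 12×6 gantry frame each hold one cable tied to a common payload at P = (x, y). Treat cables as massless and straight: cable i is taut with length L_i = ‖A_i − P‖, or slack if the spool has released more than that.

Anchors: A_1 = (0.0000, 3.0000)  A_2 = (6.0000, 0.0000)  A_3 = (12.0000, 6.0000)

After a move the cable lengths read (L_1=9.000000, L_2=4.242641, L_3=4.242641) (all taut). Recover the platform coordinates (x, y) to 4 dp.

circle eqns → linear via eq_j − eq_1; set q_j = A_j·A_j − L_j²
q_1 = 0.0000+9.0000−81.0000 = -72.0000
-12.0000·x + 6.0000·y = q_1−q_2 = -90.0000
-24.0000·x − 6.0000·y = q_1−q_3 = -234.0000
solve first two rows → x=9.0000, y=3.0000

(9.0000, 3.0000)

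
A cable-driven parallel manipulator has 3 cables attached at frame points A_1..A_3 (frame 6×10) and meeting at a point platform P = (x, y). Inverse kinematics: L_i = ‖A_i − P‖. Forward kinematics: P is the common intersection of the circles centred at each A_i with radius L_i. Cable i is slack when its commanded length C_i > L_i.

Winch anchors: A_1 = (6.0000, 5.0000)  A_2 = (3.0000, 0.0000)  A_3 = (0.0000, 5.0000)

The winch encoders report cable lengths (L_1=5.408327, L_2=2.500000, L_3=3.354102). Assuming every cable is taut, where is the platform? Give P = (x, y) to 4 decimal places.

(1.5000, 2.0000)

circle eqns → linear via eq_j − eq_1; set c_j = A_j·A_j − L_j²
c_1 = 36.0000+25.0000−29.2500 = 31.7500
6.0000·x + 10.0000·y = c_1−c_2 = 29.0000
12.0000·x + 0.0000·y = c_1−c_3 = 18.0000
solve first two rows → x=1.5000, y=2.0000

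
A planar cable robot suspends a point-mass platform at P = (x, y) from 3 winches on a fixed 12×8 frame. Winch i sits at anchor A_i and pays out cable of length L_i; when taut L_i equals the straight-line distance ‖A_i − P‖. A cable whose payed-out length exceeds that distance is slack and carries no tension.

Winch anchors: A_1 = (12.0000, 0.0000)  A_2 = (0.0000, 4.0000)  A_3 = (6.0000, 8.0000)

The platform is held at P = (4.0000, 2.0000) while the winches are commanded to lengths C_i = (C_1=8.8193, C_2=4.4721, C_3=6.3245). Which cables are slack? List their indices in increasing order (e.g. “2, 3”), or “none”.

cable 1: √((8.0000)²+(-2.0000)²)=8.2462, C_1=8.8193: slack
cable 2: √((-4.0000)²+(2.0000)²)=4.4721, C_2=4.4721: taut
cable 3: √((2.0000)²+(6.0000)²)=6.3246, C_3=6.3245: taut

1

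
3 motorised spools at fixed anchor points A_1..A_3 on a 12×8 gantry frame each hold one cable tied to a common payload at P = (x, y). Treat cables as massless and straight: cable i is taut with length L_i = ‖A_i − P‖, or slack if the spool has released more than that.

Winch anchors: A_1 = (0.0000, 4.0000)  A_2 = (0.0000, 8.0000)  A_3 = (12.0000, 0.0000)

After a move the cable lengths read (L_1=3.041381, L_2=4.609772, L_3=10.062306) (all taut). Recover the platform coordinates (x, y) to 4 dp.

(3.0000, 4.5000)

expand ‖A_i−P‖²=L_i² and subtract eq 1 (c_i ≔ ‖A_i‖²−L_i²)
c_1 = 0.0000+16.0000−9.2500 = 6.7500
eq1−eq2 → [0.0000  -8.0000]·P = -36.0000
eq1−eq3 → [-24.0000  8.0000]·P = -36.0000
2×2 solve → P = (3.0000, 4.5000)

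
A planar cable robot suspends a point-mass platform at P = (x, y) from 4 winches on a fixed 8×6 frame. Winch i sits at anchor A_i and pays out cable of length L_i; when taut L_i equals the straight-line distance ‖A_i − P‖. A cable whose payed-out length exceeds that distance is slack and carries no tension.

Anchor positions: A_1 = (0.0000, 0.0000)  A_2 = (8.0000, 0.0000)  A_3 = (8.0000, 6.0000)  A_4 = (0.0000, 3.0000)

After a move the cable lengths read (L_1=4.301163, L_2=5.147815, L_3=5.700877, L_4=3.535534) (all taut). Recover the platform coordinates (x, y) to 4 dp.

(3.5000, 2.5000)

each cable: (A_i−P)·(A_i−P) = L_i²; let q_i = ‖A_i‖²−L_i²
q_1 = 0.0000+0.0000−18.5000 = -18.5000
row 1: -16.0000x + 0.0000y = -56.0000  (q_2=37.5000)
row 2: -16.0000x − 12.0000y = -86.0000  (q_3=67.5000)
row 3: 0.0000x − 6.0000y = -15.0000  (q_4=-3.5000)
Cramer on rows 1–2 → x = 3.5000, y = 2.5000
check cable 4: ‖A_4−P‖² = 12.5000 ≈ L_4² = 12.5000 ✓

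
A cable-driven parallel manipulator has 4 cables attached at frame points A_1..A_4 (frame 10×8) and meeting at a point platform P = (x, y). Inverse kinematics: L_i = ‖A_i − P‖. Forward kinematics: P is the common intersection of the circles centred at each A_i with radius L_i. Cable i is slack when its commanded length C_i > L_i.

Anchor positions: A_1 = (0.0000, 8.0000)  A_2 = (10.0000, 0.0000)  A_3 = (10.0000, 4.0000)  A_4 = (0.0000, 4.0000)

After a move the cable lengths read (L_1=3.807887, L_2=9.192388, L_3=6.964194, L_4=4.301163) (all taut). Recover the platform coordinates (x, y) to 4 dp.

(3.5000, 6.5000)

circle eqns → linear via eq_j − eq_1; set k_j = A_j·A_j − L_j²
k_1 = 0.0000+64.0000−14.5000 = 49.5000
-20.0000·x + 16.0000·y = k_1−k_2 = 34.0000
-20.0000·x + 8.0000·y = k_1−k_3 = -18.0000
0.0000·x + 8.0000·y = k_1−k_4 = 52.0000
solve first two rows → x=3.5000, y=6.5000
check cable 4: ‖A_4−P‖² = 18.5000 ≈ L_4² = 18.5000 ✓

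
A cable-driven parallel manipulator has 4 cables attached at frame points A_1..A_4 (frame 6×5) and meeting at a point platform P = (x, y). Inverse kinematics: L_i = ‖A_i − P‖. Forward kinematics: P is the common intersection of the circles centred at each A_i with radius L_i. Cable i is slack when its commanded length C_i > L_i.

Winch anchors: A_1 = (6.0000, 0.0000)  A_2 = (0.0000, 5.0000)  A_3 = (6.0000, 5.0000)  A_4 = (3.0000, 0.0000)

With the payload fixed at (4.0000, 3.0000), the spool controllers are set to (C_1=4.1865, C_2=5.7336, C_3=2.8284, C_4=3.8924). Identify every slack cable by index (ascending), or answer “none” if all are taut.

cable 1: √((2.0000)²+(-3.0000)²)=3.6056, C_1=4.1865: slack
cable 2: √((-4.0000)²+(2.0000)²)=4.4721, C_2=5.7336: slack
cable 3: √((2.0000)²+(2.0000)²)=2.8284, C_3=2.8284: taut
cable 4: √((-1.0000)²+(-3.0000)²)=3.1623, C_4=3.8924: slack

1, 2, 4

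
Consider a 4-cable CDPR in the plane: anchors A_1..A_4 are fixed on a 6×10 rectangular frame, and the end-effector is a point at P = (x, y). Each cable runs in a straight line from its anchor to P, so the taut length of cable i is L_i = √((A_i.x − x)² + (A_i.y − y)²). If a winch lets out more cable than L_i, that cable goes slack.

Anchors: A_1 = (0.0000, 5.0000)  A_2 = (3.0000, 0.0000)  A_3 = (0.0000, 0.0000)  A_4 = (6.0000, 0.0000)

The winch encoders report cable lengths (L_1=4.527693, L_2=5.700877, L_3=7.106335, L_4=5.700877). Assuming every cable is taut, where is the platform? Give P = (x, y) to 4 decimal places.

circle eqns → linear via eq_j − eq_1; set q_j = A_j·A_j − L_j²
q_1 = 0.0000+25.0000−20.5000 = 4.5000
-6.0000·x + 10.0000·y = q_1−q_2 = 28.0000
0.0000·x + 10.0000·y = q_1−q_3 = 55.0000
-12.0000·x + 10.0000·y = q_1−q_4 = 1.0000
solve first two rows → x=4.5000, y=5.5000
check cable 4: ‖A_4−P‖² = 32.5000 ≈ L_4² = 32.5000 ✓

(4.5000, 5.5000)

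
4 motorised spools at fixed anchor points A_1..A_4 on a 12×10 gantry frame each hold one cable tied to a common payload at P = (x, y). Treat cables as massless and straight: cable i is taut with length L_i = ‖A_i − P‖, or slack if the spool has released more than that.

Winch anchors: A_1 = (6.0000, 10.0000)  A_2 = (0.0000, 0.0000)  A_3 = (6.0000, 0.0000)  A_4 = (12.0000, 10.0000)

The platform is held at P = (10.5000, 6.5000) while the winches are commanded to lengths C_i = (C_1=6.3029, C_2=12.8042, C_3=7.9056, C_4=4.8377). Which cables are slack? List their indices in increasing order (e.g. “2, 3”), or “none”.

i=1: geometric 5.7009 vs commanded 6.3029 ⇒ slack
i=2: geometric 12.3491 vs commanded 12.8042 ⇒ slack
i=3: geometric 7.9057 vs commanded 7.9056 ⇒ taut
i=4: geometric 3.8079 vs commanded 4.8377 ⇒ slack

1, 2, 4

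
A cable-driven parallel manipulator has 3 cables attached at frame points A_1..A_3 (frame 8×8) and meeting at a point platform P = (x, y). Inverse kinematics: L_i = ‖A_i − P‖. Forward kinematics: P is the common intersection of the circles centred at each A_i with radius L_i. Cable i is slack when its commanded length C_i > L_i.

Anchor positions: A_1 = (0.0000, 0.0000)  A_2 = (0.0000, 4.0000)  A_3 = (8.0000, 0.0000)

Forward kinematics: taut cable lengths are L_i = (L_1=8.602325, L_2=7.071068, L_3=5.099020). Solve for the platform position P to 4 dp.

circle eqns → linear via eq_j − eq_1; set k_j = A_j·A_j − L_j²
k_1 = 0.0000+0.0000−74.0000 = -74.0000
0.0000·x − 8.0000·y = k_1−k_2 = -40.0000
-16.0000·x + 0.0000·y = k_1−k_3 = -112.0000
solve first two rows → x=7.0000, y=5.0000

(7.0000, 5.0000)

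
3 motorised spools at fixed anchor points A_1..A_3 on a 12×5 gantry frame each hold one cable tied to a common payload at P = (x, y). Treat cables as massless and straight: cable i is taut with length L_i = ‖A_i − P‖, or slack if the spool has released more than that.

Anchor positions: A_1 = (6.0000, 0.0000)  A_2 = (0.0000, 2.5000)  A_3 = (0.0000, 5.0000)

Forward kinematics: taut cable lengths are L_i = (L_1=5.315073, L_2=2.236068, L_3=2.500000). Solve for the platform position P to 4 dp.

(2.0000, 3.5000)

each cable: (A_i−P)·(A_i−P) = L_i²; let c_i = ‖A_i‖²−L_i²
c_1 = 36.0000+0.0000−28.2500 = 7.7500
row 1: 12.0000x − 5.0000y = 6.5000  (c_2=1.2500)
row 2: 12.0000x − 10.0000y = -11.0000  (c_3=18.7500)
Cramer on rows 1–2 → x = 2.0000, y = 3.5000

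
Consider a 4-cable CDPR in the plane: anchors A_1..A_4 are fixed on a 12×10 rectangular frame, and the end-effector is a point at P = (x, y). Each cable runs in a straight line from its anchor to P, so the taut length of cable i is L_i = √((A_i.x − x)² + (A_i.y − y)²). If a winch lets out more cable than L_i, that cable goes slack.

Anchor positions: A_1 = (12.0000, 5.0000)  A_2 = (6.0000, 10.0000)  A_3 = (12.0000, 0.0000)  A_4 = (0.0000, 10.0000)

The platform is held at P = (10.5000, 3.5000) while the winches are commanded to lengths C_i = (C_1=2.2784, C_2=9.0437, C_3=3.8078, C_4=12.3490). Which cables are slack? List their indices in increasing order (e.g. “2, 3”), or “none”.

1, 2

cable 1: √((1.5000)²+(1.5000)²)=2.1213, C_1=2.2784: slack
cable 2: √((-4.5000)²+(6.5000)²)=7.9057, C_2=9.0437: slack
cable 3: √((1.5000)²+(-3.5000)²)=3.8079, C_3=3.8078: taut
cable 4: √((-10.5000)²+(6.5000)²)=12.3491, C_4=12.3490: taut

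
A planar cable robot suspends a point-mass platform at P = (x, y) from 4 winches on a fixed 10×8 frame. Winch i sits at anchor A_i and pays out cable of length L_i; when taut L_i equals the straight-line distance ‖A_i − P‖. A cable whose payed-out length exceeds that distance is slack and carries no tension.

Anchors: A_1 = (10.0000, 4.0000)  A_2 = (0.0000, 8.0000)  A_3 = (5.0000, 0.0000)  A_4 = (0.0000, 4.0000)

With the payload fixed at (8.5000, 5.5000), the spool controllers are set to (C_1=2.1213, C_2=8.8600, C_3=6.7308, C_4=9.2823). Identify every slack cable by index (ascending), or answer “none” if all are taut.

3, 4

i=1: geometric 2.1213 vs commanded 2.1213 ⇒ taut
i=2: geometric 8.8600 vs commanded 8.8600 ⇒ taut
i=3: geometric 6.5192 vs commanded 6.7308 ⇒ slack
i=4: geometric 8.6313 vs commanded 9.2823 ⇒ slack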